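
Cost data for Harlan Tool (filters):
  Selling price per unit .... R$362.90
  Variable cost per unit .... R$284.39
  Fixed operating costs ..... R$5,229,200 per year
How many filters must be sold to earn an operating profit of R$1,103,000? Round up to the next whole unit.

80,655 filters

Unit CM = price − variable cost = R$362.90 − R$284.39 = R$78.51.
Need Q such that Q × R$78.51 − R$5,229,200 = R$1,103,000, i.e. Q = R$6,332,200 / R$78.51 = 80,654.69 → 80,655.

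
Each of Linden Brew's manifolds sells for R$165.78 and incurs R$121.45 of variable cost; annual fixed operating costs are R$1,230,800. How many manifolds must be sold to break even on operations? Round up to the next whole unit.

27,765 manifolds

Contribution margin per unit = R$165.78 − R$121.45 = R$44.33.
Units to break even: R$1,230,800 ÷ R$44.33 = 27,764.49, rounded up to 27,765.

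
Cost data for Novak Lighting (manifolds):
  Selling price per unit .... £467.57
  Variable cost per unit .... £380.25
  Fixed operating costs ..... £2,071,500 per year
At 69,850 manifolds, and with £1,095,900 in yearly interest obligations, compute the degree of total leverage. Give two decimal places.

Contribution at this volume is 69,850 × £87.32 = £6,099,302.00.
Operating income = contribution − fixed costs = £6,099,302.00 − £2,071,500 = £4,027,802.00. Interest = £1,095,900.00, so EBIT − I = £2,931,902.00.
Degree of total leverage = total CM / (EBIT − interest) = £6,099,302.00 / £2,931,902.00 = 2.0803.

2.08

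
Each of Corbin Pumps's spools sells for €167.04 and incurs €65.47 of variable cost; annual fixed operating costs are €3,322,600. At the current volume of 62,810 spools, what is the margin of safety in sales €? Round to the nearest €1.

Each unit contributes €167.04 − €65.47 = €101.57. Break-even units = €3,322,600 ÷ €101.57 = 32,712.42; break-even revenue = 32,712.42 × €167.04 = €5,464,281.82.
Current sales = 62,810 × €167.04 = €10,491,782.40.
Margin of safety = €10,491,782.40 − €5,464,281.82 = €5,027,501.

€5,027,501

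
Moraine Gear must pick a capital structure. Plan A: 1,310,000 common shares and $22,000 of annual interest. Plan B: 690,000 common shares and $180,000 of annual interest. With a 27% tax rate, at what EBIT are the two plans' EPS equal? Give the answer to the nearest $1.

Set EPS_A = EPS_B: (EBIT − $22,000)(1 − 0.27) ÷ 1,310,000 = (EBIT − $180,000)(1 − 0.27) ÷ 690,000.
Cancelling (1 − t) and cross-multiplying: 690,000·(EBIT − 22,000) = 1,310,000·(EBIT − 180,000).
EBIT × (1,310,000 − 690,000) = 180,000 × 1,310,000 − 22,000 × 690,000 = 220,620,000,000, so EBIT = 220,620,000,000 ÷ 620,000 = 355,838.71.

$355,839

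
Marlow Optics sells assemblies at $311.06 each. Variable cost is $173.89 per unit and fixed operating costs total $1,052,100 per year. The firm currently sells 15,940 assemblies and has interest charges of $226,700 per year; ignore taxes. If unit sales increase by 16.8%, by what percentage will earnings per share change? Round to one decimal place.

+40.5%

Contribution at this volume is 15,940 × $137.17 = $2,186,489.80.
Subtracting fixed costs: EBIT = $2,186,489.80 − $1,052,100 = $1,134,389.80.
Interest = $226,700.00, so EBIT − I = $907,689.80.
DCL = total CM / (EBIT − I) = $2,186,489.80 / $907,689.80 = 2.4089.
EPS therefore changes by 2.4089 × (+16.8%) = +40.5%.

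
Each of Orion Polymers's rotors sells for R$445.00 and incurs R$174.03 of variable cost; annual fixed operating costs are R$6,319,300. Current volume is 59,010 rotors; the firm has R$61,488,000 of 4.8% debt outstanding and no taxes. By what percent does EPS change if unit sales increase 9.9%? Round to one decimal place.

+23.6%

Contribution at this volume is 59,010 × R$270.97 = R$15,989,939.70.
EBIT = R$15,989,939.70 − R$6,319,300 = R$9,670,639.70.
After interest of R$2,951,424.00, pre-tax earnings = R$6,719,215.70.
DCL = total CM / (EBIT − I) = R$15,989,939.70 / R$6,719,215.70 = 2.3797.
EPS therefore changes by 2.3797 × (+9.9%) = +23.6%.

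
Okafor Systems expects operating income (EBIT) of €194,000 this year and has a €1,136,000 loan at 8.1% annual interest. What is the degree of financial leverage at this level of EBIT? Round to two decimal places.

Annual interest charges come to €92,016.00.
DFL = EBIT ÷ (EBIT − I) = €194,000 ÷ (€194,000 − €92,016.00) = €194,000 ÷ €101,984.00 = 1.9023.

1.90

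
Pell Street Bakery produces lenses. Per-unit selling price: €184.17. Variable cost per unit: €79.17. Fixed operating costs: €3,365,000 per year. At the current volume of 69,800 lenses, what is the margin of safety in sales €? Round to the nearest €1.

Unit CM = price − variable cost = €184.17 − €79.17 = €105.00. Break-even units = €3,365,000 ÷ €105.00 = 32,047.62; break-even revenue = 32,047.62 × €184.17 = €5,902,210.00.
Actual sales revenue = 69,800 × €184.17 = €12,855,066.00.
Margin of safety = €12,855,066.00 − €5,902,210.00 = €6,952,856.

€6,952,856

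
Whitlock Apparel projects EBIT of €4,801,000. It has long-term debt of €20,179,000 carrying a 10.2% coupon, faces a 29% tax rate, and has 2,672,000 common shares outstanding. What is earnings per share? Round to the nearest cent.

€0.73

Interest = €2,058,258.00, so EBT = €4,801,000 − €2,058,258.00 = €2,742,742.00.
Net income = €2,742,742.00 × (1 − 0.29) = €1,947,346.82.
Per share: €1,947,346.82 / 2,672,000 shares = €0.73.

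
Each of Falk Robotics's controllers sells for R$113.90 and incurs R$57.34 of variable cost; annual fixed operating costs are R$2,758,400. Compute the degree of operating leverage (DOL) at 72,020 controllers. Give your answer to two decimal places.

3.10

Total contribution margin = 72,020 × R$56.56 = R$4,073,451.20.
Operating income = contribution − fixed costs = R$4,073,451.20 − R$2,758,400 = R$1,315,051.20.
DOL = contribution ÷ EBIT = R$4,073,451.20 ÷ R$1,315,051.20 = 3.0976.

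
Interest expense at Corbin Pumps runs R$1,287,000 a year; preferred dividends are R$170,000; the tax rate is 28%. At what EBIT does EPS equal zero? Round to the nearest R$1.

Grossing the preferred dividend up to pre-tax terms: R$170,000 / (1 − 0.28) = R$236,111.11.
EPS = 0 when EBIT covers interest plus the pre-tax preferred burden: R$1,287,000 + R$236,111.11 = R$1,523,111.11.

R$1,523,111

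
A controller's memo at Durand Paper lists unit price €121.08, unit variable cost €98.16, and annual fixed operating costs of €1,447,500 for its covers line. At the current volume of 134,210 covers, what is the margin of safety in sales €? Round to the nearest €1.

Each unit contributes €121.08 − €98.16 = €22.92. Break-even units = €1,447,500 ÷ €22.92 = 63,154.45; break-even revenue = 63,154.45 × €121.08 = €7,646,740.84.
Current sales = 134,210 × €121.08 = €16,250,146.80.
Margin of safety = €16,250,146.80 − €7,646,740.84 = €8,603,406.

€8,603,406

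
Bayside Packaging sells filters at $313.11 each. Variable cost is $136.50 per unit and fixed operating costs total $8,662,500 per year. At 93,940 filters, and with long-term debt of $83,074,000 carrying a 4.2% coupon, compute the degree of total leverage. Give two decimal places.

3.74

Total contribution margin = 93,940 × $176.61 = $16,590,743.40.
Operating income = contribution − fixed costs = $16,590,743.40 − $8,662,500 = $7,928,243.40. Interest = $3,489,108.00.
DOL = $16,590,743.40 ÷ $7,928,243.40 = 2.0926; DFL = $7,928,243.40 ÷ $4,439,135.40 = 1.7860.
Combined leverage = 2.0926 × 1.7860 = 3.7374.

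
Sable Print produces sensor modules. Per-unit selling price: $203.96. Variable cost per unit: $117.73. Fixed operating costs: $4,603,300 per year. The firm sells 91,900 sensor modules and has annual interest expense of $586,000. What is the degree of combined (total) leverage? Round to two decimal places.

2.90

Contribution at this volume is 91,900 × $86.23 = $7,924,537.00.
Operating income = contribution − fixed costs = $7,924,537.00 − $4,603,300 = $3,321,237.00. Interest = $586,000.00.
DOL = $7,924,537.00 ÷ $3,321,237.00 = 2.3860; DFL = $3,321,237.00 ÷ $2,735,237.00 = 1.2142.
DCL = DOL × DFL = 2.3860 × 1.2142 = 2.8971.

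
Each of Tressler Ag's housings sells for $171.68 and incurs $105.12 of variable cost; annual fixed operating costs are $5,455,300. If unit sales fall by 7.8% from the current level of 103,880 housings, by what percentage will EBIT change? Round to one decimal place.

-37.0%

Contribution at this volume is 103,880 × $66.56 = $6,914,252.80.
Subtracting fixed costs: EBIT = $6,914,252.80 − $5,455,300 = $1,458,952.80.
DOL = contribution ÷ EBIT = $6,914,252.80 ÷ $1,458,952.80 = 4.7392.
So EBIT moves 4.7392 × (-7.8%) = -37.0%.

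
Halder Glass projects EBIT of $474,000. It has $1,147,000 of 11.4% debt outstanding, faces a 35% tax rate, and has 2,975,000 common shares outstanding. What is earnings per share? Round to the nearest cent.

$0.07

Pre-tax income = $474,000 − $130,758.00 = $343,242.00.
Net income = $343,242.00 × (1 − 0.35) = $223,107.30.
EPS = $223,107.30 ÷ 2,975,000 = $0.07.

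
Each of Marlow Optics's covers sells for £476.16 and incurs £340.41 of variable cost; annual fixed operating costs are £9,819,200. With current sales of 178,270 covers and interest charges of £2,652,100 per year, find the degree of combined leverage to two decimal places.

2.06

Total contribution margin = 178,270 × £135.75 = £24,200,152.50.
Subtracting fixed costs: EBIT = £24,200,152.50 − £9,819,200 = £14,380,952.50. Interest = £2,652,100.00.
DOL = £24,200,152.50 ÷ £14,380,952.50 = 1.6828; DFL = £14,380,952.50 ÷ £11,728,852.50 = 1.2261.
Combined leverage = 1.6828 × 1.2261 = 2.0633.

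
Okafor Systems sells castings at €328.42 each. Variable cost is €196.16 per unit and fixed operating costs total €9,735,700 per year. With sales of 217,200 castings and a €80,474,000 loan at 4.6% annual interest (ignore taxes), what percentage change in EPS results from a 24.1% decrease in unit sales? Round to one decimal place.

-45.3%

Contribution at this volume is 217,200 × €132.26 = €28,726,872.00.
EBIT = €28,726,872.00 − €9,735,700 = €18,991,172.00.
Interest = €3,701,804.00, so EBIT − I = €15,289,368.00.
Degree of combined leverage = contribution ÷ (EBIT − I) = €28,726,872.00 ÷ €15,289,368.00 = 1.8789.
EPS therefore changes by 1.8789 × (-24.1%) = -45.3%.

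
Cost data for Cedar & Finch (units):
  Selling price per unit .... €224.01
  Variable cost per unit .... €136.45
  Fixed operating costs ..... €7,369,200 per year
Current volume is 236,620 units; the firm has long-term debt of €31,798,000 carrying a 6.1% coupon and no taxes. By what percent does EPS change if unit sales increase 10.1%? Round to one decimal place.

+18.3%

Total contribution margin = 236,620 × €87.56 = €20,718,447.20.
EBIT = €20,718,447.20 − €7,369,200 = €13,349,247.20.
After interest of €1,939,678.00, pre-tax earnings = €11,409,569.20.
Degree of combined leverage = contribution ÷ (EBIT − I) = €20,718,447.20 ÷ €11,409,569.20 = 1.8159.
EPS therefore changes by 1.8159 × (+10.1%) = +18.3%.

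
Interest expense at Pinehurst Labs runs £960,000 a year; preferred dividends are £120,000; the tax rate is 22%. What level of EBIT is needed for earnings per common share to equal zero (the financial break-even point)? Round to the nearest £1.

Grossing the preferred dividend up to pre-tax terms: £120,000 / (1 − 0.22) = £153,846.15.
Financial break-even EBIT = interest + D_p ÷ (1 − t) = £960,000 + £153,846.15 = £1,113,846.15.

£1,113,846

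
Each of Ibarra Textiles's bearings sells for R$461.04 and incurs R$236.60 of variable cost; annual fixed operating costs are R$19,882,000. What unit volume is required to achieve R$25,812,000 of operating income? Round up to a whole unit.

Contribution margin per unit = R$461.04 − R$236.60 = R$224.44.
Units = (FC + target) / CM = (R$19,882,000 + R$25,812,000) / R$224.44 = 203,591.16, so 203,592 bearings.

203,592 bearings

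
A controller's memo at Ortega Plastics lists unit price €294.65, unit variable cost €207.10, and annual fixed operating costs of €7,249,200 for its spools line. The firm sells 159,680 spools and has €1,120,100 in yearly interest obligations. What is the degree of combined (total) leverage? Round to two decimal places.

2.49

Contribution at this volume is 159,680 × €87.55 = €13,979,984.00.
Subtracting fixed costs: EBIT = €13,979,984.00 − €7,249,200 = €6,730,784.00. Interest = €1,120,100.00.
DOL = €13,979,984.00 ÷ €6,730,784.00 = 2.0770; DFL = €6,730,784.00 ÷ €5,610,684.00 = 1.1996.
DCL = DOL × DFL = 2.0770 × 1.1996 = 2.4916.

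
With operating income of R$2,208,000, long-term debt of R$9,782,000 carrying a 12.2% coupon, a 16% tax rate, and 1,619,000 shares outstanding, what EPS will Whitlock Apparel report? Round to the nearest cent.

R$0.53

Interest = R$1,193,404.00, so EBT = R$2,208,000 − R$1,193,404.00 = R$1,014,596.00.
Net income = R$1,014,596.00 × (1 − 0.16) = R$852,260.64.
Per share: R$852,260.64 / 1,619,000 shares = R$0.53.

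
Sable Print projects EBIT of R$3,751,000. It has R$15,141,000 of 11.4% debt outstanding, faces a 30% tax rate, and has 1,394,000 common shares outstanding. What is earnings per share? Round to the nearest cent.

R$1.02

Pre-tax income = R$3,751,000 − R$1,726,074.00 = R$2,024,926.00.
After tax at 30%: net income = R$2,024,926.00 × 0.70 = R$1,417,448.20.
Per share: R$1,417,448.20 / 1,394,000 shares = R$1.02.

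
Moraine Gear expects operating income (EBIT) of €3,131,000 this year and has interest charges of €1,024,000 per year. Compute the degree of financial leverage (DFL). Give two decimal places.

Interest = €1,024,000.00.
DFL = EBIT ÷ (EBIT − I) = €3,131,000 ÷ (€3,131,000 − €1,024,000.00) = €3,131,000 ÷ €2,107,000.00 = 1.4860.

1.49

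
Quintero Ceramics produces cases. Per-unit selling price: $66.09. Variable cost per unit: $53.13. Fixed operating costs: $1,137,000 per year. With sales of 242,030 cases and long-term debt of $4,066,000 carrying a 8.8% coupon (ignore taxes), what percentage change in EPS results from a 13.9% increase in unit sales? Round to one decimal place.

+26.6%

At 242,030 units, contribution = 242,030 × $12.96 = $3,136,708.80.
Operating income = contribution − fixed costs = $3,136,708.80 − $1,137,000 = $1,999,708.80.
Interest = $357,808.00, so EBIT − I = $1,641,900.80.
Degree of combined leverage = contribution ÷ (EBIT − I) = $3,136,708.80 ÷ $1,641,900.80 = 1.9104.
%ΔEPS = DCL × %ΔSales = 1.9104 × +13.9% = +26.6%.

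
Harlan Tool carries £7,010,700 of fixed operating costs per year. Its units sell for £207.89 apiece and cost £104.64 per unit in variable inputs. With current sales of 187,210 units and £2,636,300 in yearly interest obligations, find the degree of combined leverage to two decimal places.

2.00

At 187,210 units, contribution = 187,210 × £103.25 = £19,329,432.50.
Operating income = contribution − fixed costs = £19,329,432.50 − £7,010,700 = £12,318,732.50. Interest = £2,636,300.00, so EBIT − I = £9,682,432.50.
Degree of total leverage = total CM / (EBIT − interest) = £19,329,432.50 / £9,682,432.50 = 1.9963.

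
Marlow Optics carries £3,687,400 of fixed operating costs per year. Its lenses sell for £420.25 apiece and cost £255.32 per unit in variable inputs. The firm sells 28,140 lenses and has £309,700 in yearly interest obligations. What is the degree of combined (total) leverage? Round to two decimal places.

Contribution at this volume is 28,140 × £164.93 = £4,641,130.20.
Subtracting fixed costs: EBIT = £4,641,130.20 − £3,687,400 = £953,730.20. Interest = £309,700.00.
DOL = £4,641,130.20 ÷ £953,730.20 = 4.8663; DFL = £953,730.20 ÷ £644,030.20 = 1.4809.
Combined leverage = 4.8663 × 1.4809 = 7.2065.

7.21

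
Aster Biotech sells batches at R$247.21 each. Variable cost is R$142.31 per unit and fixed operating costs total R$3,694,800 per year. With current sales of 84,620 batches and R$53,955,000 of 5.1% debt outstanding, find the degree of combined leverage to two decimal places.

3.65

Contribution at this volume is 84,620 × R$104.90 = R$8,876,638.00.
Operating income = contribution − fixed costs = R$8,876,638.00 − R$3,694,800 = R$5,181,838.00. Interest = R$2,751,705.00, so EBIT − I = R$2,430,133.00.
Degree of total leverage = total CM / (EBIT − interest) = R$8,876,638.00 / R$2,430,133.00 = 3.6527.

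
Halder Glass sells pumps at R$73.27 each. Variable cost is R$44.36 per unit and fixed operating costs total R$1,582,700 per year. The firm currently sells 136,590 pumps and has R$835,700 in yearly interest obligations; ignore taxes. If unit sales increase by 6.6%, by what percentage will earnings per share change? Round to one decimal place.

At 136,590 units, contribution = 136,590 × R$28.91 = R$3,948,816.90.
Subtracting fixed costs: EBIT = R$3,948,816.90 − R$1,582,700 = R$2,366,116.90.
Interest = R$835,700.00, so EBIT − I = R$1,530,416.90.
Degree of combined leverage = contribution ÷ (EBIT − I) = R$3,948,816.90 ÷ R$1,530,416.90 = 2.5802.
EPS therefore changes by 2.5802 × (+6.6%) = +17.0%.

+17.0%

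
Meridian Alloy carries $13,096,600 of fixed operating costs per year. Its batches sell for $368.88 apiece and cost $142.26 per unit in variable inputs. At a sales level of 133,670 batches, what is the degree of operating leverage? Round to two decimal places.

Contribution at this volume is 133,670 × $226.62 = $30,292,295.40.
EBIT = $30,292,295.40 − $13,096,600 = $17,195,695.40.
DOL = contribution ÷ EBIT = $30,292,295.40 ÷ $17,195,695.40 = 1.7616.

1.76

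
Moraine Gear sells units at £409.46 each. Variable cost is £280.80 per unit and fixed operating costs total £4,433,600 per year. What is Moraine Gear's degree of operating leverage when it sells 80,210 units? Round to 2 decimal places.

1.75

At 80,210 units, contribution = 80,210 × £128.66 = £10,319,818.60.
Subtracting fixed costs: EBIT = £10,319,818.60 − £4,433,600 = £5,886,218.60.
DOL = contribution ÷ EBIT = £10,319,818.60 ÷ £5,886,218.60 = 1.7532.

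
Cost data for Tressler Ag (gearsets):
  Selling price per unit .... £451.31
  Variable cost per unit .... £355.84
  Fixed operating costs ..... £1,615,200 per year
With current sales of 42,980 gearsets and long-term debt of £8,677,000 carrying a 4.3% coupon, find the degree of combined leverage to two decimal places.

1.94

Total contribution margin = 42,980 × £95.47 = £4,103,300.60.
Operating income = contribution − fixed costs = £4,103,300.60 − £1,615,200 = £2,488,100.60. Interest = £373,111.00.
DOL = £4,103,300.60 ÷ £2,488,100.60 = 1.6492; DFL = £2,488,100.60 ÷ £2,114,989.60 = 1.1764.
Combined leverage = 1.6492 × 1.1764 = 1.9401.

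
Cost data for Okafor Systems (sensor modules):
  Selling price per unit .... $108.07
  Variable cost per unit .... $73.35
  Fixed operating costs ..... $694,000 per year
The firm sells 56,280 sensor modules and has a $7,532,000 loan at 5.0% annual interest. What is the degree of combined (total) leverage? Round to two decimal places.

Contribution at this volume is 56,280 × $34.72 = $1,954,041.60.
EBIT = $1,954,041.60 − $694,000 = $1,260,041.60. Interest = $376,600.00, so EBIT − I = $883,441.60.
Degree of total leverage = total CM / (EBIT − interest) = $1,954,041.60 / $883,441.60 = 2.2119.

2.21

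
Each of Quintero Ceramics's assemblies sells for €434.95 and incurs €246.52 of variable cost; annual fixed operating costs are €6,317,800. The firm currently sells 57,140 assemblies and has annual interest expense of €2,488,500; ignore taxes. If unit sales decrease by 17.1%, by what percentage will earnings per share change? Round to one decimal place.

-93.9%

Total contribution margin = 57,140 × €188.43 = €10,766,890.20.
EBIT = €10,766,890.20 − €6,317,800 = €4,449,090.20.
After interest of €2,488,500.00, pre-tax earnings = €1,960,590.20.
Degree of combined leverage = contribution ÷ (EBIT − I) = €10,766,890.20 ÷ €1,960,590.20 = 5.4917.
EPS therefore changes by 5.4917 × (-17.1%) = -93.9%.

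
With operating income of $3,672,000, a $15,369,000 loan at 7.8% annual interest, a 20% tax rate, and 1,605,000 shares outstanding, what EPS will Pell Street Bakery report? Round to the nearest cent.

$1.23

Interest = $1,198,782.00, so EBT = $3,672,000 − $1,198,782.00 = $2,473,218.00.
Net income = $2,473,218.00 × (1 − 0.20) = $1,978,574.40.
Per share: $1,978,574.40 / 1,605,000 shares = $1.23.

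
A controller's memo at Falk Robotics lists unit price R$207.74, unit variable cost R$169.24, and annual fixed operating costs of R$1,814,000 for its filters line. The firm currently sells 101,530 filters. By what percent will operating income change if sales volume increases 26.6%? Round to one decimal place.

At 101,530 units, contribution = 101,530 × R$38.50 = R$3,908,905.00.
Operating income = contribution − fixed costs = R$3,908,905.00 − R$1,814,000 = R$2,094,905.00.
DOL = contribution ÷ EBIT = R$3,908,905.00 ÷ R$2,094,905.00 = 1.8659.
%ΔEBIT = DOL × %ΔSales = 1.8659 × +26.6% = +49.6%.

+49.6%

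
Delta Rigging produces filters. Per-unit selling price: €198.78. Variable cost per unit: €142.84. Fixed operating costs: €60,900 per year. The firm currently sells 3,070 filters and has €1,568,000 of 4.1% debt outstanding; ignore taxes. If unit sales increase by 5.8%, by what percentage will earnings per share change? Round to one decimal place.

Total contribution margin = 3,070 × €55.94 = €171,735.80.
EBIT = €171,735.80 − €60,900 = €110,835.80.
After interest of €64,288.00, pre-tax earnings = €46,547.80.
Degree of combined leverage = contribution ÷ (EBIT − I) = €171,735.80 ÷ €46,547.80 = 3.6895.
EPS therefore changes by 3.6895 × (+5.8%) = +21.4%.

+21.4%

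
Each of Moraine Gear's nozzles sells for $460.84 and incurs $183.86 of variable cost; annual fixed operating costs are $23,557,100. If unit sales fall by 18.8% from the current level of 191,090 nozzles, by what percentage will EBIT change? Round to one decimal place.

-33.9%

Contribution at this volume is 191,090 × $276.98 = $52,928,108.20.
Operating income = contribution − fixed costs = $52,928,108.20 − $23,557,100 = $29,371,008.20.
So DOL = total CM / EBIT = $52,928,108.20 / $29,371,008.20 = 1.8021.
%ΔEBIT = DOL × %ΔSales = 1.8021 × -18.8% = -33.9%.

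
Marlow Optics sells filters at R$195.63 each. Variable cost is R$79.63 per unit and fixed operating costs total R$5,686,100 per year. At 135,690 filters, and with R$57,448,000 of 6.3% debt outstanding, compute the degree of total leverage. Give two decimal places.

2.45

At 135,690 units, contribution = 135,690 × R$116.00 = R$15,740,040.00.
Subtracting fixed costs: EBIT = R$15,740,040.00 − R$5,686,100 = R$10,053,940.00. Interest = R$3,619,224.00.
DOL = R$15,740,040.00 ÷ R$10,053,940.00 = 1.5656; DFL = R$10,053,940.00 ÷ R$6,434,716.00 = 1.5625.
DCL = DOL × DFL = 1.5656 × 1.5625 = 2.4463.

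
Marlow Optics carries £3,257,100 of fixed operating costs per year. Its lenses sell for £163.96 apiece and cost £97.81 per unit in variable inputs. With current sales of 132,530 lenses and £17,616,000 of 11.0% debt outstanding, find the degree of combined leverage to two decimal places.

Contribution at this volume is 132,530 × £66.15 = £8,766,859.50.
Operating income = contribution − fixed costs = £8,766,859.50 − £3,257,100 = £5,509,759.50. Interest = £1,937,760.00, so EBIT − I = £3,571,999.50.
DCL = contribution ÷ (EBIT − I) = £8,766,859.50 ÷ £3,571,999.50 = 2.4543.

2.45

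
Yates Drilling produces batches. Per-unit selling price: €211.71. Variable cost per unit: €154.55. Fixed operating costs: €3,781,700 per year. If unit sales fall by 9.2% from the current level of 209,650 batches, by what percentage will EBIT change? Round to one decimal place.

At 209,650 units, contribution = 209,650 × €57.16 = €11,983,594.00.
EBIT = €11,983,594.00 − €3,781,700 = €8,201,894.00.
Degree of operating leverage = €11,983,594.00 / €8,201,894.00 = 1.4611.
Operating income changes by 1.4611 × -9.2% = -13.4%.

-13.4%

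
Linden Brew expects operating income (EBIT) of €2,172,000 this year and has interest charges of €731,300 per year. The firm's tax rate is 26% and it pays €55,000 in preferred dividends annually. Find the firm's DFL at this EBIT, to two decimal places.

Annual interest charges come to €731,300.00.
Pre-tax preferred-dividend burden = €55,000 ÷ (1 − 0.26) = €74,324.32.
DFL = EBIT ÷ [EBIT − I − D_p/(1−t)] = €2,172,000 ÷ [€2,172,000 − €731,300.00 − €74,324.32] = €2,172,000 ÷ €1,366,375.68 = 1.5896.

1.59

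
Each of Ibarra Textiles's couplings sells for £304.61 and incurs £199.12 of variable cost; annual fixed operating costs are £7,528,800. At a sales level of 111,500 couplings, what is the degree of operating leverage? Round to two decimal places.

Total contribution margin = 111,500 × £105.49 = £11,762,135.00.
Subtracting fixed costs: EBIT = £11,762,135.00 − £7,528,800 = £4,233,335.00.
Degree of operating leverage = £11,762,135.00 / £4,233,335.00 = 2.7785.

2.78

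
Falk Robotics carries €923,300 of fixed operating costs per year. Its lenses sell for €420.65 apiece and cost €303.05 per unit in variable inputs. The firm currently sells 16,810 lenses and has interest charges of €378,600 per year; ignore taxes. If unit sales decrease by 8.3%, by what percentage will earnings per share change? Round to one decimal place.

-24.3%

Contribution at this volume is 16,810 × €117.60 = €1,976,856.00.
Operating income = contribution − fixed costs = €1,976,856.00 − €923,300 = €1,053,556.00.
Interest = €378,600.00, so EBIT − I = €674,956.00.
DCL = total CM / (EBIT − I) = €1,976,856.00 / €674,956.00 = 2.9289.
EPS therefore changes by 2.9289 × (-8.3%) = -24.3%.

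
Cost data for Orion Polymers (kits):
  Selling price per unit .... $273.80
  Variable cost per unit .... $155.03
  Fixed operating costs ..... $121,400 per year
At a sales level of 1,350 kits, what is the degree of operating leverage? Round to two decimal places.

4.12

At 1,350 units, contribution = 1,350 × $118.77 = $160,339.50.
Operating income = contribution − fixed costs = $160,339.50 − $121,400 = $38,939.50.
So DOL = total CM / EBIT = $160,339.50 / $38,939.50 = 4.1177.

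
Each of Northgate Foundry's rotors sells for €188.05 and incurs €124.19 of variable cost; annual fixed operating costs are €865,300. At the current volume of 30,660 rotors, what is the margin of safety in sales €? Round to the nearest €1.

€3,217,544

Unit CM = price − variable cost = €188.05 − €124.19 = €63.86. Break-even units = €865,300 ÷ €63.86 = 13,549.95; break-even revenue = 13,549.95 × €188.05 = €2,548,068.67.
Actual sales revenue = 30,660 × €188.05 = €5,765,613.00.
Margin of safety = €5,765,613.00 − €2,548,068.67 = €3,217,544.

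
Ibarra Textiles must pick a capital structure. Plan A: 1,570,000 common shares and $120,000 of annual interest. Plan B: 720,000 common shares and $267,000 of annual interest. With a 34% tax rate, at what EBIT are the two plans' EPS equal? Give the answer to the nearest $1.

$391,518

At indifference, (EBIT − 120,000)(1 − t)/1,570,000 = (EBIT − 267,000)(1 − t)/720,000.
The (1 − t) factor cancels: (EBIT − 120,000) × 720,000 = (EBIT − 267,000) × 1,570,000.
Solving, EBIT = (267,000·1,570,000 − 120,000·720,000) / (1,570,000 − 720,000) = 332,790,000,000 / 850,000 = 391,517.65.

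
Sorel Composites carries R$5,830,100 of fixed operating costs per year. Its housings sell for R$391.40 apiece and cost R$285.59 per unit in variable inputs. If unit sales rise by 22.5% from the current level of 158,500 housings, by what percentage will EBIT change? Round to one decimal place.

At 158,500 units, contribution = 158,500 × R$105.81 = R$16,770,885.00.
EBIT = R$16,770,885.00 − R$5,830,100 = R$10,940,785.00.
Degree of operating leverage = R$16,770,885.00 / R$10,940,785.00 = 1.5329.
So EBIT moves 1.5329 × (+22.5%) = +34.5%.

+34.5%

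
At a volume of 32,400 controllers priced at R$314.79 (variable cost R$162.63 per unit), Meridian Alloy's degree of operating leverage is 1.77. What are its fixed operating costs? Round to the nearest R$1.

At 32,400 units, contribution = 32,400 × R$152.16 = R$4,929,984.00.
DOL = contribution / EBIT, so EBIT = R$4,929,984.00 / 1.77 = R$2,785,301.69.
And FC = contribution − EBIT = R$4,929,984.00 − R$2,785,301.69 = R$2,144,682.

R$2,144,682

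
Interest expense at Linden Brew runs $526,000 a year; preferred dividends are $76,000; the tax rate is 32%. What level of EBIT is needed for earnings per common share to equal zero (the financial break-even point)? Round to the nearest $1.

$637,765

Preferred dividends are paid after tax, so their pre-tax equivalent is $76,000 ÷ (1 − 0.32) = $111,764.71.
Financial break-even EBIT = interest + D_p ÷ (1 − t) = $526,000 + $111,764.71 = $637,764.71.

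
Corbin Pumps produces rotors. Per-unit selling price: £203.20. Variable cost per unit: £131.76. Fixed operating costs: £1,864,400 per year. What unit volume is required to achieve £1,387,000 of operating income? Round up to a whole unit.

45,513 rotors

Contribution margin per unit = £203.20 − £131.76 = £71.44.
Units = (FC + target) / CM = (£1,864,400 + £1,387,000) / £71.44 = 45,512.32, so 45,513 rotors.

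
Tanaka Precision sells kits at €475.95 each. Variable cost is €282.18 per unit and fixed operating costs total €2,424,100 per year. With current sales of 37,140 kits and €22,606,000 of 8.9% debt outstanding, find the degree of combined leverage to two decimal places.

2.61

Contribution at this volume is 37,140 × €193.77 = €7,196,617.80.
Subtracting fixed costs: EBIT = €7,196,617.80 − €2,424,100 = €4,772,517.80. Interest = €2,011,934.00.
DOL = €7,196,617.80 ÷ €4,772,517.80 = 1.5079; DFL = €4,772,517.80 ÷ €2,760,583.80 = 1.7288.
Combined leverage = 1.5079 × 1.7288 = 2.6069.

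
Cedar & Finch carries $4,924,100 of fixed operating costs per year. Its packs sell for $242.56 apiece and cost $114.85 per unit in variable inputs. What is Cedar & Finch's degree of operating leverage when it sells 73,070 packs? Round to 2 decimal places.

Total contribution margin = 73,070 × $127.71 = $9,331,769.70.
Subtracting fixed costs: EBIT = $9,331,769.70 − $4,924,100 = $4,407,669.70.
DOL = contribution ÷ EBIT = $9,331,769.70 ÷ $4,407,669.70 = 2.1172.

2.12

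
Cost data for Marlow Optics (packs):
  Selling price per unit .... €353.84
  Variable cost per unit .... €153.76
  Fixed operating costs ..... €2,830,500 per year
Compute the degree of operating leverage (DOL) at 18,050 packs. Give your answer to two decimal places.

Contribution at this volume is 18,050 × €200.08 = €3,611,444.00.
EBIT = €3,611,444.00 − €2,830,500 = €780,944.00.
So DOL = total CM / EBIT = €3,611,444.00 / €780,944.00 = 4.6245.

4.62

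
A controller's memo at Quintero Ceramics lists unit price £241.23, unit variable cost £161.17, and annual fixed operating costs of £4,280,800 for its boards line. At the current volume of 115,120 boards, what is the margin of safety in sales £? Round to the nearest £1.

£14,871,854

Contribution margin per unit = £241.23 − £161.17 = £80.06. Break-even units = £4,280,800 ÷ £80.06 = 53,469.90; break-even revenue = 53,469.90 × £241.23 = £12,898,543.39.
Actual sales revenue = 115,120 × £241.23 = £27,770,397.60.
Margin of safety = £27,770,397.60 − £12,898,543.39 = £14,871,854.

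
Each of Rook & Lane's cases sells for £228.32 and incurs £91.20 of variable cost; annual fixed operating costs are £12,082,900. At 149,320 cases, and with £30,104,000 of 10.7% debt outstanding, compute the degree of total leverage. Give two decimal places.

At 149,320 units, contribution = 149,320 × £137.12 = £20,474,758.40.
Subtracting fixed costs: EBIT = £20,474,758.40 − £12,082,900 = £8,391,858.40. Interest = £3,221,128.00.
DOL = £20,474,758.40 ÷ £8,391,858.40 = 2.4398; DFL = £8,391,858.40 ÷ £5,170,730.40 = 1.6230.
DCL = DOL × DFL = 2.4398 × 1.6230 = 3.9598.

3.96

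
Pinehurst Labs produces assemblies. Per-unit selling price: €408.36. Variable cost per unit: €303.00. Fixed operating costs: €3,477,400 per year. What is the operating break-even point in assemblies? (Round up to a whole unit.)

33,005 assemblies

Each unit contributes €408.36 − €303.00 = €105.36.
Units to break even: €3,477,400 ÷ €105.36 = 33,004.94, rounded up to 33,005.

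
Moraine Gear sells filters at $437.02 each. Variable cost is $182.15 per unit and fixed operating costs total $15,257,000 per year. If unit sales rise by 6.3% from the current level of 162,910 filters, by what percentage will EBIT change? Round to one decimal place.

At 162,910 units, contribution = 162,910 × $254.87 = $41,520,871.70.
Operating income = contribution − fixed costs = $41,520,871.70 − $15,257,000 = $26,263,871.70.
Degree of operating leverage = $41,520,871.70 / $26,263,871.70 = 1.5809.
%ΔEBIT = DOL × %ΔSales = 1.5809 × +6.3% = +10.0%.

+10.0%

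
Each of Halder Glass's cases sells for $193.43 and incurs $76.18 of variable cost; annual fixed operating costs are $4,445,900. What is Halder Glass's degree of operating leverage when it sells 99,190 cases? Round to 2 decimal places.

1.62

Total contribution margin = 99,190 × $117.25 = $11,630,027.50.
Subtracting fixed costs: EBIT = $11,630,027.50 − $4,445,900 = $7,184,127.50.
So DOL = total CM / EBIT = $11,630,027.50 / $7,184,127.50 = 1.6189.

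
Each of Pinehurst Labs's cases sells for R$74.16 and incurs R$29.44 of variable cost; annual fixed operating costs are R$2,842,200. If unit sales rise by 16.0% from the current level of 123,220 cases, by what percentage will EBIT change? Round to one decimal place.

At 123,220 units, contribution = 123,220 × R$44.72 = R$5,510,398.40.
Subtracting fixed costs: EBIT = R$5,510,398.40 − R$2,842,200 = R$2,668,198.40.
So DOL = total CM / EBIT = R$5,510,398.40 / R$2,668,198.40 = 2.0652.
So EBIT moves 2.0652 × (+16.0%) = +33.0%.

+33.0%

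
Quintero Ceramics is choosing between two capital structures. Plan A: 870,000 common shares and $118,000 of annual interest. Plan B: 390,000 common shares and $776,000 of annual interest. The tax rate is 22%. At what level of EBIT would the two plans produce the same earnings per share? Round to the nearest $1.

Set EPS_A = EPS_B: (EBIT − $118,000)(1 − 0.22) ÷ 870,000 = (EBIT − $776,000)(1 − 0.22) ÷ 390,000.
Cancelling (1 − t) and cross-multiplying: 390,000·(EBIT − 118,000) = 870,000·(EBIT − 776,000).
EBIT × (870,000 − 390,000) = 776,000 × 870,000 − 118,000 × 390,000 = 629,100,000,000, so EBIT = 629,100,000,000 ÷ 480,000 = 1,310,625.00.

$1,310,625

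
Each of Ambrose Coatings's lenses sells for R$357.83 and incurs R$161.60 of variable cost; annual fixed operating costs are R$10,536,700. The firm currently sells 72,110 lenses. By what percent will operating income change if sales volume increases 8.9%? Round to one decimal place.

Total contribution margin = 72,110 × R$196.23 = R$14,150,145.30.
Subtracting fixed costs: EBIT = R$14,150,145.30 − R$10,536,700 = R$3,613,445.30.
Degree of operating leverage = R$14,150,145.30 / R$3,613,445.30 = 3.9160.
%ΔEBIT = DOL × %ΔSales = 3.9160 × +8.9% = +34.9%.

+34.9%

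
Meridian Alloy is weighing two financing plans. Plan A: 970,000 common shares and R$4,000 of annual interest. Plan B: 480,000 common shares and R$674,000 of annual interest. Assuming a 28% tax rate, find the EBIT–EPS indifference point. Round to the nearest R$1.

R$1,330,327

At indifference, (EBIT − 4,000)(1 − t)/970,000 = (EBIT − 674,000)(1 − t)/480,000.
Cancelling (1 − t) and cross-multiplying: 480,000·(EBIT − 4,000) = 970,000·(EBIT − 674,000).
Solving, EBIT = (674,000·970,000 − 4,000·480,000) / (970,000 − 480,000) = 651,860,000,000 / 490,000 = 1,330,326.53.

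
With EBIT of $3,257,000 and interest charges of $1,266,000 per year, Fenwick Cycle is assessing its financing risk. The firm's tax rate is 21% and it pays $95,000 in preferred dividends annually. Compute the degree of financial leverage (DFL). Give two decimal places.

1.74

Interest = $1,266,000.00.
Preferred dividends grossed up pre-tax: $95,000 / (1 − 0.21) = $120,253.16.
DFL = EBIT ÷ [EBIT − I − D_p/(1−t)] = $3,257,000 ÷ [$3,257,000 − $1,266,000.00 − $120,253.16] = $3,257,000 ÷ $1,870,746.84 = 1.7410.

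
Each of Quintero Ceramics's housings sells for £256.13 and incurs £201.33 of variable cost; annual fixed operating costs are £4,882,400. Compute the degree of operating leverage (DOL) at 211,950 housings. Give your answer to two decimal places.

At 211,950 units, contribution = 211,950 × £54.80 = £11,614,860.00.
Subtracting fixed costs: EBIT = £11,614,860.00 − £4,882,400 = £6,732,460.00.
So DOL = total CM / EBIT = £11,614,860.00 / £6,732,460.00 = 1.7252.

1.73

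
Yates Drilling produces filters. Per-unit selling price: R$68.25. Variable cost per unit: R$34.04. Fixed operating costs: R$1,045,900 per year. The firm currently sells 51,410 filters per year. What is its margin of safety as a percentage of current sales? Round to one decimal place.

40.5%

Contribution margin per unit = R$68.25 − R$34.04 = R$34.21. Break-even units = R$1,045,900 ÷ R$34.21 = 30,572.93; break-even revenue = 30,572.93 × R$68.25 = R$2,086,602.60.
Current sales = 51,410 × R$68.25 = R$3,508,732.50.
Margin of safety = (R$3,508,732.50 − R$2,086,602.60) ÷ R$3,508,732.50 = 40.5%.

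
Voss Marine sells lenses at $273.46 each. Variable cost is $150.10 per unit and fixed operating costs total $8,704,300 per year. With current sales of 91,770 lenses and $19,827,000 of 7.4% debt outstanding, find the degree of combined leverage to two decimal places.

Total contribution margin = 91,770 × $123.36 = $11,320,747.20.
Subtracting fixed costs: EBIT = $11,320,747.20 − $8,704,300 = $2,616,447.20. Interest = $1,467,198.00, so EBIT − I = $1,149,249.20.
DCL = contribution ÷ (EBIT − I) = $11,320,747.20 ÷ $1,149,249.20 = 9.8506.

9.85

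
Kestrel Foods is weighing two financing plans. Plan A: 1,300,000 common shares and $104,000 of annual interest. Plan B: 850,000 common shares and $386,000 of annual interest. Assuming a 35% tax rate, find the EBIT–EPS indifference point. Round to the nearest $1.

$918,667

Set EPS_A = EPS_B: (EBIT − $104,000)(1 − 0.35) ÷ 1,300,000 = (EBIT − $386,000)(1 − 0.35) ÷ 850,000.
The (1 − t) factor cancels: (EBIT − 104,000) × 850,000 = (EBIT − 386,000) × 1,300,000.
Solving, EBIT = (386,000·1,300,000 − 104,000·850,000) / (1,300,000 − 850,000) = 413,400,000,000 / 450,000 = 918,666.67.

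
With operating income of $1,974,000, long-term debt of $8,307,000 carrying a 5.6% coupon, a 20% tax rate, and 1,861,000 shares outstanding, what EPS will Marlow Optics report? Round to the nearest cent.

Interest = $465,192.00, so EBT = $1,974,000 − $465,192.00 = $1,508,808.00.
Net income = $1,508,808.00 × (1 − 0.20) = $1,207,046.40.
EPS = $1,207,046.40 ÷ 1,861,000 = $0.65.

$0.65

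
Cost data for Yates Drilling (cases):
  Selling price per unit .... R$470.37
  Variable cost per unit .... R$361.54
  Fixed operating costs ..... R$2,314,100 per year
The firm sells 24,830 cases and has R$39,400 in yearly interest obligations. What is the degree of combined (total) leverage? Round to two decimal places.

7.75

Total contribution margin = 24,830 × R$108.83 = R$2,702,248.90.
EBIT = R$2,702,248.90 − R$2,314,100 = R$388,148.90. Interest = R$39,400.00, so EBIT − I = R$348,748.90.
DCL = contribution ÷ (EBIT − I) = R$2,702,248.90 ÷ R$348,748.90 = 7.7484.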